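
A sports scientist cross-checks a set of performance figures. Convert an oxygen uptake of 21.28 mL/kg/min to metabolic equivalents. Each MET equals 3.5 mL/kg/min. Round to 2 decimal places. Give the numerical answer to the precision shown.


One MET = 3.5 mL/kg/min
Number of METs = 21.28 / 3.5
= 6.08 METs

6.08 METs


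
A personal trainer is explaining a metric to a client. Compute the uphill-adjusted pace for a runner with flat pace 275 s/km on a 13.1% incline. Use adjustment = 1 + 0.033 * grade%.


Adjustment factor = 1 + 0.033 * 13.1 = 1.4323
Grade-adjusted pace = 275 * 1.4323 = 393.88 s/km

393.88 s/km


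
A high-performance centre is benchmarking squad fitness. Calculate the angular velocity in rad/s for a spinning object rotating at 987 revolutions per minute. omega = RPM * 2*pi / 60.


omega = RPM * 2*pi / 60
= 987 * 6.28318531 / 60
= 103.358 rad/s

103.358 rad/s


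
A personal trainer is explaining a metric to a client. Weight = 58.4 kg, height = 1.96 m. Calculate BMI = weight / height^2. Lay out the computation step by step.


height^2 = 1.96^2 = 3.8416
BMI = 58.4 / 3.8416 = 15.2 kg/m^2

15.2 kg/m^2


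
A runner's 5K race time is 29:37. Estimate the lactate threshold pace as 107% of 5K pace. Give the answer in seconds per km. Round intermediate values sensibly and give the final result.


Total race time = 29*60 + 37 = 1777 seconds
5K pace = 1777 / 5 = 355.4 sec/km
LT pace = 355.4 * 1.07 = 380.28 sec/km

380.28 s/km


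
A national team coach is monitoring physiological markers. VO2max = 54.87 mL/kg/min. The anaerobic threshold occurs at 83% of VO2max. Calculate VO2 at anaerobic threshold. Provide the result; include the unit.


AT fraction = 83 / 100 = 0.83
AT VO2 = 54.87 * 0.83
= 45.54 mL/kg/min

45.54 mL/kg/min


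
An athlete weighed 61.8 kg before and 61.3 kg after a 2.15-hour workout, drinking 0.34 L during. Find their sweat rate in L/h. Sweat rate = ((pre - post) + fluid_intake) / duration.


Body mass change = 0.5 kg
Total sweat loss = 0.5 + 0.34 = 0.84 L
Rate = 0.84 / 2.15 = 0.391 L/h

0.391 L/h


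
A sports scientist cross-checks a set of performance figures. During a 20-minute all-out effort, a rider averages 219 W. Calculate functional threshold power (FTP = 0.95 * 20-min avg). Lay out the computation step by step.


FTP = 0.95 * 219
= 208.05 W

208.05 W


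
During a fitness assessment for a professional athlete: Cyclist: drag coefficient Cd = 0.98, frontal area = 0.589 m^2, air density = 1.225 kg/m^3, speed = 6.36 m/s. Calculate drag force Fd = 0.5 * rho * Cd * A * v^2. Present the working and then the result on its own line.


v^2 = 6.36^2 = 40.4496
Fd = 0.5 * 1.225 * 0.98 * 0.589 * 40.4496
= 14.301 N

14.301 N


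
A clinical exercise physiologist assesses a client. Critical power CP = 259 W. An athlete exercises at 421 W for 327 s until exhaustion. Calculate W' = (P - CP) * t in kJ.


P - CP = 421 - 259 = 162 W
W' = 162 * 327 = 52974 J
= 52974 / 1000 = 52.974 kJ

52.974 kJ


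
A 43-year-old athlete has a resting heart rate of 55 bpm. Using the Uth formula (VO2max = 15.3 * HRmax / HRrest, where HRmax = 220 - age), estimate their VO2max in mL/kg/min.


HRmax = 220 - 43 = 177 bpm
Ratio = HRmax / HRrest = 177 / 55 = 3.2182
VO2max = 15.3 * 3.2182 = 49.24 mL/kg/min

49.24 mL/kg/min


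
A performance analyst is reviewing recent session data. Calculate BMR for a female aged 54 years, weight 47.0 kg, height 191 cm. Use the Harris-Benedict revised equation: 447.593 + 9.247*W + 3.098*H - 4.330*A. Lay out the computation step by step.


Substituting values:
W term = 9.247 * 47.0 = 434.609
H term = 3.098 * 191 = 591.718
A term = 4.330 * 54 = 233.82
BMR = 1240.1 kcal/day

1240.1 kcal/day


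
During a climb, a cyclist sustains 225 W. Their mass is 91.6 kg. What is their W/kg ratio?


Power-to-weight = 225 W / 91.6 kg
= 2.456 W/kg

2.456 W/kg


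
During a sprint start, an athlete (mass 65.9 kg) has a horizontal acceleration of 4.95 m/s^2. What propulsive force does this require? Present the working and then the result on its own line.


Propulsive force = mass * acceleration
= 65.9 kg * 4.95 m/s^2
= 326.21 N

326.21 N


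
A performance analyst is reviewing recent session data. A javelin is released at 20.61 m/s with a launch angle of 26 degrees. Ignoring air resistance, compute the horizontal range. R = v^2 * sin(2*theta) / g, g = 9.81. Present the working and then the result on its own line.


Launch speed squared = 424.7721
sin(2 * 26 deg) = 0.788011
Range = 424.7721 * 0.788011 / 9.81
= 34.121 m

34.121 m


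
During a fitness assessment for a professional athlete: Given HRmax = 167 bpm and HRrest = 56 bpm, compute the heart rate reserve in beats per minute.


Heart rate reserve = maximum HR minus resting HR
HRR = 167 - 56 = 111 bpm

111 bpm


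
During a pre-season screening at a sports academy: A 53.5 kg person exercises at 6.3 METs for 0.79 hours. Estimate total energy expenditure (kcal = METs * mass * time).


Energy = METs * mass(kg) * time(h)
= 6.3 * 53.5 * 0.79
= 266.27 kcal

266.27 kcal


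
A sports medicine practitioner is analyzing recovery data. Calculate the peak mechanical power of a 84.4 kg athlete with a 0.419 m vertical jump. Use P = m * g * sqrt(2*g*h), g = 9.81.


First, sqrt(2gh) = sqrt(2 * 9.81 * 0.419)
= sqrt(8.22078) = 2.86719 m/s
Power = 84.4 * 9.81 * 2.86719 = 2373.93 W

2373.93 W


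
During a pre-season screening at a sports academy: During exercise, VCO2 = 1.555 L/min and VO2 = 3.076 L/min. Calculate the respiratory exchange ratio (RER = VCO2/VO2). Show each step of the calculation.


RER = VCO2 / VO2
= 1.555 / 3.076
= 0.5055

0.5055


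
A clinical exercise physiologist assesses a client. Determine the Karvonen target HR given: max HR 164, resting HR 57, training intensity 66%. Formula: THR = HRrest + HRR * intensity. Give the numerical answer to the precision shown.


HRR = HRmax - HRrest = 164 - 57 = 107
THR = 57 + 107 * 0.66
= 127.62 bpm

127.62 bpm


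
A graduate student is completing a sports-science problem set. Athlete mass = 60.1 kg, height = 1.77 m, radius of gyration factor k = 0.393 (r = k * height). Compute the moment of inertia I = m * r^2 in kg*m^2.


r = k * height = 0.393 * 1.77 = 0.69561 m
r^2 = 0.69561^2 = 0.483873
I = 60.1 * 0.483873 = 29.081 kg*m^2

29.081 kg*m^2


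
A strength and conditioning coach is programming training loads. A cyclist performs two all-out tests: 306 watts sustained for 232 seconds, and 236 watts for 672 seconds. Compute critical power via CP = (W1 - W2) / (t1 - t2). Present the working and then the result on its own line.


W1 = P1 * t1 = 306 * 232 = 70992 J
W2 = P2 * t2 = 236 * 672 = 158592 J
CP = (70992 - 158592) / (232 - 672)
= 199.09 W

199.09 W


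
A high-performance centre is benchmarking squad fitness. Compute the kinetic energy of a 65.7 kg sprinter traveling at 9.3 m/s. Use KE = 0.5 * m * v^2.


Velocity squared = 86.49
KE = 0.5 * 65.7 * 86.49 = 2841.2 J

2841.2 J


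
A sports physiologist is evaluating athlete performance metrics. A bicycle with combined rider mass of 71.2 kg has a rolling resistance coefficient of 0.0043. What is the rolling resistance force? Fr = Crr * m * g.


Fr = 0.0043 * 71.2 * 9.81
= 0.30616 * 9.81
= 3.003 N

3.003 N


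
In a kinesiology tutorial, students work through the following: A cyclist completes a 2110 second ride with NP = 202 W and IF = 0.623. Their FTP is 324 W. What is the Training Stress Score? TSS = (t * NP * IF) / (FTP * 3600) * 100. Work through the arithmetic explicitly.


t * NP * IF = 2110 * 202 * 0.623 = 265535.06
FTP * 3600 = 1166400
TSS = (265535.06 / 1166400) * 100 = 22.77

22.77 TSS


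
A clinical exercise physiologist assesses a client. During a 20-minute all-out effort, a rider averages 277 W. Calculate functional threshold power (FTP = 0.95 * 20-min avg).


FTP = 0.95 * 277
= 263.15 W

263.15 W


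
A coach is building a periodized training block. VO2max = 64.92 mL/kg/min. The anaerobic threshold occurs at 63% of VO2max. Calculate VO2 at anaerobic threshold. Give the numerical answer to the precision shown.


AT fraction = 63 / 100 = 0.63
AT VO2 = 64.92 * 0.63
= 40.9 mL/kg/min

40.9 mL/kg/min


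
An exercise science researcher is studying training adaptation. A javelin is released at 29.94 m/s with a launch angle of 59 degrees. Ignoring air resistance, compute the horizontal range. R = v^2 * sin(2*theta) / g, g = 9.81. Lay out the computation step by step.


Launch speed squared = 896.4036
sin(2 * 59 deg) = 0.882948
Range = 896.4036 * 0.882948 / 9.81
= 80.681 m

80.681 m


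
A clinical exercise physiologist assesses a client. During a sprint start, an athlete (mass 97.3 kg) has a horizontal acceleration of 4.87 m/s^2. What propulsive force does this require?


Propulsive force = mass * acceleration
= 97.3 kg * 4.87 m/s^2
= 473.85 N

473.85 N


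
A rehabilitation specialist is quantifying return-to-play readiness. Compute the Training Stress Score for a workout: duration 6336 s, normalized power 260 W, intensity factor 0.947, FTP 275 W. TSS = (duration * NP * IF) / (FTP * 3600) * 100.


Product = 6336 * 260 * 0.947 = 1560049.92
Base = 275 * 3600 = 990000
TSS = 1560049.92 / 990000 * 100 = 157.58

157.58 TSS


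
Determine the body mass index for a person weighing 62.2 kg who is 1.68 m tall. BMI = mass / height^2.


BMI = mass / height^2
= 62.2 / 1.68^2
= 62.2 / 2.8224
= 22.04 kg/m^2

22.04 kg/m^2


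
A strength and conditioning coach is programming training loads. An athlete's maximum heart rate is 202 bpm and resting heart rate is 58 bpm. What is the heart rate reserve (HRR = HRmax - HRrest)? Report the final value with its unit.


HRR = HRmax - HRrest
= 202 - 58
= 144 bpm

144 bpm


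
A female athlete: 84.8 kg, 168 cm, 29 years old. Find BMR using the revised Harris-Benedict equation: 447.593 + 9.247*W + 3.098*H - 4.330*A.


Intercept = 447.593
Weight contribution = 9.247 * 84.8 = 784.1456
Height contribution = 3.098 * 168 = 520.464
Age contribution = 4.33 * 29 = 125.57
BMR = 447.593 + 784.1456 + 520.464 - 125.57
= 1626.63 kcal/day

1626.63 kcal/day


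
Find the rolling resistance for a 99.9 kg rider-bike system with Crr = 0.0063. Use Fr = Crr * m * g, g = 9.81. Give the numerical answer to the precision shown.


m * g = 99.9 * 9.81 = 980.019 N
Fr = 0.0063 * 980.019 = 6.174 N

6.174 N


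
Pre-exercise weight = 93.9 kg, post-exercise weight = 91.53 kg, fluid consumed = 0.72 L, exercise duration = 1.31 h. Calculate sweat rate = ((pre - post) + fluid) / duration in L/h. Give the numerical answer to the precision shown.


Weight loss = 93.9 - 91.53 = 2.37 kg (approx L)
Total sweat = 2.37 + 0.72 = 3.09 L
Sweat rate = 3.09 / 1.31 = 2.359 L/h

2.359 L/h


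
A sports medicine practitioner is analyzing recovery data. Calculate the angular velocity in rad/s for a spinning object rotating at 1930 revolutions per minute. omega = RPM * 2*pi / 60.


omega = RPM * 2*pi / 60
= 1930 * 6.28318531 / 60
= 202.109 rad/s

202.109 rad/s


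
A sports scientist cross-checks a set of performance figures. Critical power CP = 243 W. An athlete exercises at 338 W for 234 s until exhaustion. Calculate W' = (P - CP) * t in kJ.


P - CP = 338 - 243 = 95 W
W' = 95 * 234 = 22230 J
= 22230 / 1000 = 22.23 kJ

22.23 kJ


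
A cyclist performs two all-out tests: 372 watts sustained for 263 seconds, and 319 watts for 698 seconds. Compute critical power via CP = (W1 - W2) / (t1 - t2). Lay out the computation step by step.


W1 = P1 * t1 = 372 * 263 = 97836 J
W2 = P2 * t2 = 319 * 698 = 222662 J
CP = (97836 - 222662) / (263 - 698)
= 286.96 W

286.96 W


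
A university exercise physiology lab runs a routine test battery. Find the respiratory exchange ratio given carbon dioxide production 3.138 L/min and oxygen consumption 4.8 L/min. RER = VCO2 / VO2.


VCO2 = 3.138 L/min
VO2 = 4.8 L/min
RER = 3.138 / 4.8 = 0.6538

0.6538


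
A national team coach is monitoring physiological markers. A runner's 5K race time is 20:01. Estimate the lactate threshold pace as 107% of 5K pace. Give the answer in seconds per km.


Total race time = 20*60 + 1 = 1201 seconds
5K pace = 1201 / 5 = 240.2 sec/km
LT pace = 240.2 * 1.07 = 257.01 sec/km

257.01 s/km


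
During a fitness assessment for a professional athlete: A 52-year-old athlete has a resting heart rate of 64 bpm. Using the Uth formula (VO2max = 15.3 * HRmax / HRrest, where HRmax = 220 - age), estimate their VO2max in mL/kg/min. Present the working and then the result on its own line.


HRmax = 220 - 52 = 168 bpm
Ratio = HRmax / HRrest = 168 / 64 = 2.625
VO2max = 15.3 * 2.625 = 40.16 mL/kg/min

40.16 mL/kg/min


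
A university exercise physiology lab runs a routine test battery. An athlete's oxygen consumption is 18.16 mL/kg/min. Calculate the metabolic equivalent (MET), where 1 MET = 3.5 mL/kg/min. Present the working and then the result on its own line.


MET = VO2 / 3.5
= 18.16 / 3.5
= 5.19 METs

5.19 METs


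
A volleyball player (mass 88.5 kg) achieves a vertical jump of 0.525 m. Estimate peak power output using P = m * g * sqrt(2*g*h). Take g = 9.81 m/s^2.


2 * g * h = 2 * 9.81 * 0.525 = 10.3005
sqrt(10.3005) = 3.209439 m/s
P = 88.5 * 9.81 * 3.209439 = 2786.39 W

2786.39 W


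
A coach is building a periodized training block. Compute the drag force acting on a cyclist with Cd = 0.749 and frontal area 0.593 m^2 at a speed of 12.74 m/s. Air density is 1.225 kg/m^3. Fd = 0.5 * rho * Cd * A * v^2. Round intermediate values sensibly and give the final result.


Step 1: v^2 = 162.3076
Step 2: Fd = 0.5 * 1.225 * 0.749 * 0.593 * 162.3076
= 44.155 N

44.155 N


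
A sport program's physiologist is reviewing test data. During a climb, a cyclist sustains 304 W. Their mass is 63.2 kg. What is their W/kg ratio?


Power-to-weight = 304 W / 63.2 kg
= 4.81 W/kg

4.81 W/kg


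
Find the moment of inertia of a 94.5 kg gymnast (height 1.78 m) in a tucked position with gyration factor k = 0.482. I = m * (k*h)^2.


Radius of gyration = 0.482 * 1.78 = 0.85796 m
I = 94.5 * 0.85796^2
= 94.5 * 0.736095
= 69.561 kg*m^2

69.561 kg*m^2


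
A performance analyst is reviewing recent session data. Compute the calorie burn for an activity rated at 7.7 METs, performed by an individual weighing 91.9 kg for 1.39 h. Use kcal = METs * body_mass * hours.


Product of METs and mass = 7.7 * 91.9 = 707.63
Total kcal = 707.63 * 1.39 = 983.61 kcal

983.61 kcal


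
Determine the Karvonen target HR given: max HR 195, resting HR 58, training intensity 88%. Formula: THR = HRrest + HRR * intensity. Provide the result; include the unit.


HRR = HRmax - HRrest = 195 - 58 = 137
THR = 58 + 137 * 0.88
= 178.56 bpm

178.56 bpm


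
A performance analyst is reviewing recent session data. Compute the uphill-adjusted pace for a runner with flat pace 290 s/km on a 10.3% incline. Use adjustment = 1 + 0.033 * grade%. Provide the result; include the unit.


Adjustment factor = 1 + 0.033 * 10.3 = 1.3399
Grade-adjusted pace = 290 * 1.3399 = 388.57 s/km

388.57 s/km


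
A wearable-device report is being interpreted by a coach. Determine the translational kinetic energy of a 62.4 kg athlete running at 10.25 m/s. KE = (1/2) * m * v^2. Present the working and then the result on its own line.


KE = 0.5 * m * v^2
= 0.5 * 62.4 * 10.25^2
= 0.5 * 62.4 * 105.0625
= 3277.95 J

3277.95 J


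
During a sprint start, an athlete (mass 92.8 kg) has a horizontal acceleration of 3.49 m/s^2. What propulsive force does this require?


Propulsive force = mass * acceleration
= 92.8 kg * 3.49 m/s^2
= 323.87 N

323.87 N


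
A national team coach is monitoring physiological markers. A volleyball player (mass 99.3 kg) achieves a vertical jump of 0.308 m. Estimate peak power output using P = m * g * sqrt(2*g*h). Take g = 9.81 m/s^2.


2 * g * h = 2 * 9.81 * 0.308 = 6.04296
sqrt(6.04296) = 2.458243 m/s
P = 99.3 * 9.81 * 2.458243 = 2394.66 W

2394.66 W


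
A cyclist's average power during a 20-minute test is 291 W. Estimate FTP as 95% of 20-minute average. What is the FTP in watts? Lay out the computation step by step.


FTP = 20-min power * 0.95
= 291 * 0.95
= 276.45 W

276.45 W


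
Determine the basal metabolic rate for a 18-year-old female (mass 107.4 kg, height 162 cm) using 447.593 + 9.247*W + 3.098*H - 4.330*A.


BMR = 447.593 + 9.247*107.4 + 3.098*162 - 4.330*18
= 1864.66 kcal/day

1864.66 kcal/day


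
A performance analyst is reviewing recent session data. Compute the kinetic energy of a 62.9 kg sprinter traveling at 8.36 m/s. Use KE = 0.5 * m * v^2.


Velocity squared = 69.8896
KE = 0.5 * 62.9 * 69.8896 = 2198.03 J

2198.03 J


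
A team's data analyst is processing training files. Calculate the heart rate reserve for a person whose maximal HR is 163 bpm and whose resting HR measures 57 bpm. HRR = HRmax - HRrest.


HRmax = 163 bpm
HRrest = 57 bpm
HRR = 163 - 57 = 106 bpm

106 bpm


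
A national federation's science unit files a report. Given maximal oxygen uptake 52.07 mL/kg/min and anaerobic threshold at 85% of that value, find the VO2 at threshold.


Percentage as decimal = 0.85
VO2 at AT = 52.07 * 0.85 = 44.26 mL/kg/min

44.26 mL/kg/min


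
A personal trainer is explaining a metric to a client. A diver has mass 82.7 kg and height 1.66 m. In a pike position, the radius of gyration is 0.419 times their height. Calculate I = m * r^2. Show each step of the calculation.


r = 0.419 * 1.66 = 0.69554 m
I = m * r^2 = 82.7 * 0.483776 = 40.008 kg*m^2

40.008 kg*m^2


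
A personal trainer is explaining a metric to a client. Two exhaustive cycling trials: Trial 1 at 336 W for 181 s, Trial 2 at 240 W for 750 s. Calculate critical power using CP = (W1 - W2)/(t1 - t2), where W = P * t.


W1 = 336 * 181 = 60816 J
W2 = 240 * 750 = 180000 J
CP = (60816 - 180000) / (181 - 750)
= -119184 / -569
= 209.46 W

209.46 W


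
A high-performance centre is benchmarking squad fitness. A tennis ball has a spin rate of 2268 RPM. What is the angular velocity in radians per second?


Convert RPM to rad/s: multiply by 2*pi and divide by 60
omega = 2268 * 2 * pi / 60
= 237.504 rad/s

237.504 rad/s


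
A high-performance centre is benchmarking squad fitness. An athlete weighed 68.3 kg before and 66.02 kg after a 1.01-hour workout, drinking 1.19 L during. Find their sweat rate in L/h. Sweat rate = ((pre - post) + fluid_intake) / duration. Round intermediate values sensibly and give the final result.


Body mass change = 2.28 kg
Total sweat loss = 2.28 + 1.19 = 3.47 L
Rate = 3.47 / 1.01 = 3.436 L/h

3.436 L/h


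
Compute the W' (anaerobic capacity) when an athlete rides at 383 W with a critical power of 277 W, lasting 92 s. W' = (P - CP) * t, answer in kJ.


Above-CP power = 106 W
Duration = 92 s
W' = 106 * 92 = 9752 J
Convert: 9752 / 1000 = 9.752 kJ

9.752 kJ


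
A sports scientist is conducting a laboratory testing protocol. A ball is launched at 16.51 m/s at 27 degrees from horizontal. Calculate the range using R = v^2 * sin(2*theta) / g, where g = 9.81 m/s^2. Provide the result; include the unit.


sin(2 * 27) = sin(54) = 0.809017
v^2 = 16.51^2 = 272.5801
R = 272.5801 * 0.809017 / 9.81
= 22.479 m

22.479 m


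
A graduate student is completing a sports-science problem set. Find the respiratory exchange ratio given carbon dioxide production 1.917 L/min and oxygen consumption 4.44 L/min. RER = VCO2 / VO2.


VCO2 = 1.917 L/min
VO2 = 4.44 L/min
RER = 1.917 / 4.44 = 0.4318

0.4318


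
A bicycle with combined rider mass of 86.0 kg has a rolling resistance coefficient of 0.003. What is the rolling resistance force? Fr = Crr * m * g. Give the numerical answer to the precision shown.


Fr = 0.003 * 86.0 * 9.81
= 0.258 * 9.81
= 2.531 N

2.531 N


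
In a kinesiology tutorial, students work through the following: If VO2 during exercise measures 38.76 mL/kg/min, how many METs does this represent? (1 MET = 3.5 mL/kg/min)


METs = VO2 / 3.5 = 38.76 / 3.5 = 11.07

11.07 METs


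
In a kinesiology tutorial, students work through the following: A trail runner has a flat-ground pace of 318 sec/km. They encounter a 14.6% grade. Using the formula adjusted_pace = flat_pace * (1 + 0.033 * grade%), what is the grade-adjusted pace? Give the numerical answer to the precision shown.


Grade factor = 1 + 0.033 * 14.6 = 1.4818
Adjusted = 318 * 1.4818 = 471.21 sec/km

471.21 s/km


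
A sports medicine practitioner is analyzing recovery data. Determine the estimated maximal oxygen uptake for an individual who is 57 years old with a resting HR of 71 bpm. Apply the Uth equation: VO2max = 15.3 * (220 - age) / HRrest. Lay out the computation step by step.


HRmax = 220 - 57 = 163
VO2max = 15.3 * (163 / 71)
= 15.3 * 2.2958
= 35.13 mL/kg/min

35.13 mL/kg/min


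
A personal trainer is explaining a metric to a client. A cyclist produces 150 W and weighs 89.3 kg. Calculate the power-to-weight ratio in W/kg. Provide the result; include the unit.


P/W = power / mass
= 150 / 89.3
= 1.68 W/kg

1.68 W/kg


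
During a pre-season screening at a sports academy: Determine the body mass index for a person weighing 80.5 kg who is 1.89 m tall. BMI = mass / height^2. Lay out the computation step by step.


BMI = mass / height^2
= 80.5 / 1.89^2
= 80.5 / 3.5721
= 22.54 kg/m^2

22.54 kg/m^2


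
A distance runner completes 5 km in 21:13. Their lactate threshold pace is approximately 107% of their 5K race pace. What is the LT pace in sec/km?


Convert to seconds: 21 min 13 s = 1273 s
Pace per km = 1273 / 5 = 254.6 s/km
LT pace = 254.6 * 1.07 = 272.42 s/km

272.42 s/km


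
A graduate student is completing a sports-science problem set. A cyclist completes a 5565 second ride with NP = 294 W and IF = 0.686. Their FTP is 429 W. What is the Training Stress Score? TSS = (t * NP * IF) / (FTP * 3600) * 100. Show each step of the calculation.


t * NP * IF = 5565 * 294 * 0.686 = 1122371.46
FTP * 3600 = 1544400
TSS = (1122371.46 / 1544400) * 100 = 72.67

72.67 TSS


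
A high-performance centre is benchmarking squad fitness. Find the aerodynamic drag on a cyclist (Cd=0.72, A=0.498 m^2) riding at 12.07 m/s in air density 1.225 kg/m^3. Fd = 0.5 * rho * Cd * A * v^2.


Fd = 0.5 * 1.225 * 0.72 * 0.498 * 12.07^2
= 0.5 * 1.225 * 0.72 * 0.498 * 145.6849
= 31.995 N

31.995 N


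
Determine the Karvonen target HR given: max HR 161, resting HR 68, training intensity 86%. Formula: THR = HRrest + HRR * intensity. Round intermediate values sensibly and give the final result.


HRR = HRmax - HRrest = 161 - 68 = 93
THR = 68 + 93 * 0.86
= 147.98 bpm

147.98 bpm


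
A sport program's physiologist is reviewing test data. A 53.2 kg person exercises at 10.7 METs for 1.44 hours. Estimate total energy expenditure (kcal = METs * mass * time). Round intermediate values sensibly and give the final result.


Energy = METs * mass(kg) * time(h)
= 10.7 * 53.2 * 1.44
= 819.71 kcal

819.71 kcal


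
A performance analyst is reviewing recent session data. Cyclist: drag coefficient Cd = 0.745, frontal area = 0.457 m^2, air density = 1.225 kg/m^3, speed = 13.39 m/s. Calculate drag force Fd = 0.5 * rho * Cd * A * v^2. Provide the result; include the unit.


v^2 = 13.39^2 = 179.2921
Fd = 0.5 * 1.225 * 0.745 * 0.457 * 179.2921
= 37.389 N

37.389 N


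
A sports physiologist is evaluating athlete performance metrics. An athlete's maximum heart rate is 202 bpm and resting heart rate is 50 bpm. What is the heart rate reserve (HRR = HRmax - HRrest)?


HRR = HRmax - HRrest
= 202 - 50
= 152 bpm

152 bpm


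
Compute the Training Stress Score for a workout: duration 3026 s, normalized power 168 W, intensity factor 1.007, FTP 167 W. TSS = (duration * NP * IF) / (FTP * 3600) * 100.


Product = 3026 * 168 * 1.007 = 511926.576
Base = 167 * 3600 = 601200
TSS = 511926.576 / 601200 * 100 = 85.15

85.15 TSS


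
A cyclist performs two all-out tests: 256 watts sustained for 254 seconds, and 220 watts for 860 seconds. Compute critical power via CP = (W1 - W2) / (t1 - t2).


W1 = P1 * t1 = 256 * 254 = 65024 J
W2 = P2 * t2 = 220 * 860 = 189200 J
CP = (65024 - 189200) / (254 - 860)
= 204.91 W

204.91 W


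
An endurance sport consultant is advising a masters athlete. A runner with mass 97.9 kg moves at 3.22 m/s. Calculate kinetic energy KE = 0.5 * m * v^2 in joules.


v^2 = 3.22^2 = 10.3684
KE = 0.5 * 97.9 * 10.3684
= 507.53 J

507.53 J


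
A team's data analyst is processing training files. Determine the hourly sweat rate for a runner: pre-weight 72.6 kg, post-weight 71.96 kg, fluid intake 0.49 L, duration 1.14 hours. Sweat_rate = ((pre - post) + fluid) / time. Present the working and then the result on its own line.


Mass lost = 72.6 - 71.96 = 0.64 kg
Add fluid consumed: 0.64 + 0.49 = 1.13 L total sweat
Sweat rate = 1.13 / 1.14 = 0.991 L/h

0.991 L/h


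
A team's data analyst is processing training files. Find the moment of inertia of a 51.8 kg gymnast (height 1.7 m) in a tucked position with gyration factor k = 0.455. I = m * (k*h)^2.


Radius of gyration = 0.455 * 1.7 = 0.7735 m
I = 51.8 * 0.7735^2
= 51.8 * 0.598302
= 30.992 kg*m^2

30.992 kg*m^2


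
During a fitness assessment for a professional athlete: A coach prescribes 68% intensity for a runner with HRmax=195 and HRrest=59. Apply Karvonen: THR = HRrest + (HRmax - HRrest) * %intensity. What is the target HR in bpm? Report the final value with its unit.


Heart rate reserve = 195 - 59 = 136
Intensity fraction = 68 / 100 = 0.68
THR = 59 + 136 * 0.68 = 151.48 bpm

151.48 bpm


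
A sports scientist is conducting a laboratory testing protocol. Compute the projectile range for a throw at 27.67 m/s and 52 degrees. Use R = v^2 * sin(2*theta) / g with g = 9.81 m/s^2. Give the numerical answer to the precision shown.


Two times the angle = 104 degrees
sin(104) = 0.970296
R = 765.6289 * 0.970296 / 9.81 = 75.727 m

75.727 m


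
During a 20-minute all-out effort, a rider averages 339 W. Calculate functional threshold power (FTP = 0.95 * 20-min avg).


FTP = 0.95 * 339
= 322.05 W

322.05 W


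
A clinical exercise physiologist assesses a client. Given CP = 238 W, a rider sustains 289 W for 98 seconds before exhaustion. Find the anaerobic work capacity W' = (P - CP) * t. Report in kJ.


Excess power = 289 - 238 = 51 W
Work above CP = 51 * 98 = 4998 J
W' = 4.998 kJ

4.998 kJ


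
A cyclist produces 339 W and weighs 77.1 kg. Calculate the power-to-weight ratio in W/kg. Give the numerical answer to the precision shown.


P/W = power / mass
= 339 / 77.1
= 4.397 W/kg

4.397 W/kg


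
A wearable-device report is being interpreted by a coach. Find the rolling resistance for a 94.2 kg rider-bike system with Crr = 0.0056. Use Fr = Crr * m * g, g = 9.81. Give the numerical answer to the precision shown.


m * g = 94.2 * 9.81 = 924.102 N
Fr = 0.0056 * 924.102 = 5.175 N

5.175 N


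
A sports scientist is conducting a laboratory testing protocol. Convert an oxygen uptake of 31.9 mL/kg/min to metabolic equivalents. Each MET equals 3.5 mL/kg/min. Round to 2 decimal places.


One MET = 3.5 mL/kg/min
Number of METs = 31.9 / 3.5
= 9.11 METs

9.11 METs


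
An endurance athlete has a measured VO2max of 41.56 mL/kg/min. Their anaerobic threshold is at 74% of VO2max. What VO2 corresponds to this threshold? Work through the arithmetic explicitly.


Anaerobic threshold VO2 = VO2max * 74%
= 41.56 * 0.74
= 30.75 mL/kg/min

30.75 mL/kg/min


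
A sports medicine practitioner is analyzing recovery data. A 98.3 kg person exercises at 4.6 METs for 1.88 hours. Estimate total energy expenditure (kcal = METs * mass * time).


Energy = METs * mass(kg) * time(h)
= 4.6 * 98.3 * 1.88
= 850.1 kcal

850.1 kcal


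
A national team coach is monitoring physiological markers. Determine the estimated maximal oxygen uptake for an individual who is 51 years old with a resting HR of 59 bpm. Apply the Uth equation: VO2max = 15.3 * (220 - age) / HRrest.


HRmax = 220 - 51 = 169
VO2max = 15.3 * (169 / 59)
= 15.3 * 2.8644
= 43.83 mL/kg/min

43.83 mL/kg/min


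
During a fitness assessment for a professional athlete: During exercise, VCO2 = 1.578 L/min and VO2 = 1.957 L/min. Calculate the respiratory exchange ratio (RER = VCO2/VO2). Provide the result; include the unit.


RER = VCO2 / VO2
= 1.578 / 1.957
= 0.8063

0.8063


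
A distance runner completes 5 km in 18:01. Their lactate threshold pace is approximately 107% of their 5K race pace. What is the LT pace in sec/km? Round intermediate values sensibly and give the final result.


Convert to seconds: 18 min 1 s = 1081 s
Pace per km = 1081 / 5 = 216.2 s/km
LT pace = 216.2 * 1.07 = 231.33 s/km

231.33 s/km


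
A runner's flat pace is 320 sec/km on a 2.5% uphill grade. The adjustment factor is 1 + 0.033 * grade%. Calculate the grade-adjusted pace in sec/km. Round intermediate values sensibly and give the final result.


Factor = 1 + 0.033 * 2.5 = 1.0825
Adjusted pace = 320 * 1.0825
= 346.4 sec/km

346.4 s/km


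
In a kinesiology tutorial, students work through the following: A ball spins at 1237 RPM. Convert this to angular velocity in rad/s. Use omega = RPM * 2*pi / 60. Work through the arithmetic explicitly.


omega = 1237 * 2 * pi / 60
= 1237 * 6.28318531 / 60
= 7772.3 / 60
= 129.538 rad/s

129.538 rad/s


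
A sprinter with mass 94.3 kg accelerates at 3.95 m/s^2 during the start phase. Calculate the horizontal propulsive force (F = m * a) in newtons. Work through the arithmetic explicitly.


F = m * a
= 94.3 * 3.95
= 372.49 N

372.49 N


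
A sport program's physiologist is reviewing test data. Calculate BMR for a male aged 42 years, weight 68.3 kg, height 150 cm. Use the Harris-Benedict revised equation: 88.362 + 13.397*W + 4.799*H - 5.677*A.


Substituting values:
W term = 13.397 * 68.3 = 915.0151
H term = 4.799 * 150 = 719.85
A term = 5.677 * 42 = 238.434
BMR = 1484.79 kcal/day

1484.79 kcal/day


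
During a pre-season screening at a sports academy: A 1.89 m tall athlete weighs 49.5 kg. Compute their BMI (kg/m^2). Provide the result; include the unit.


height^2 = 3.5721 m^2
BMI = 49.5 / 3.5721 = 13.86 kg/m^2

13.86 kg/m^2


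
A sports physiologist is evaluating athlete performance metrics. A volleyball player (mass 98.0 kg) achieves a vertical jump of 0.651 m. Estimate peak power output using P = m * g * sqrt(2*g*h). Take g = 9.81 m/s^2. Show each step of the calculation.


2 * g * h = 2 * 9.81 * 0.651 = 12.77262
sqrt(12.77262) = 3.57388 m/s
P = 98.0 * 9.81 * 3.57388 = 3435.86 W

3435.86 W


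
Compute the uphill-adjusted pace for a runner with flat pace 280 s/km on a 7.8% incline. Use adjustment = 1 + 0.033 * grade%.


Adjustment factor = 1 + 0.033 * 7.8 = 1.2574
Grade-adjusted pace = 280 * 1.2574 = 352.07 s/km

352.07 s/km


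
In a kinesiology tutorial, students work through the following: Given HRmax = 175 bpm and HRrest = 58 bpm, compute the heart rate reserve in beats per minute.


Heart rate reserve = maximum HR minus resting HR
HRR = 175 - 58 = 117 bpm

117 bpm


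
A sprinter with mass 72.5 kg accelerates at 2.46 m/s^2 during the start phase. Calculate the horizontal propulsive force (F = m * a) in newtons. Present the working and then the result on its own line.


F = m * a
= 72.5 * 2.46
= 178.35 N

178.35 N


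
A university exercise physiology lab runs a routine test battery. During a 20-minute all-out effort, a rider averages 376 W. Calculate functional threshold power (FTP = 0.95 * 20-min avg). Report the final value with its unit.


FTP = 0.95 * 376
= 357.2 W

357.2 W


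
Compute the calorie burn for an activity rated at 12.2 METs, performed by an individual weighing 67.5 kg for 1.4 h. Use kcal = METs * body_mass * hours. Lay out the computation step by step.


Product of METs and mass = 12.2 * 67.5 = 823.5
Total kcal = 823.5 * 1.4 = 1152.9 kcal

1152.9 kcal


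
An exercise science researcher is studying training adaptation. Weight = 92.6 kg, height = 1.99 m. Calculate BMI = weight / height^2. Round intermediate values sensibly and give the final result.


height^2 = 1.99^2 = 3.9601
BMI = 92.6 / 3.9601 = 23.38 kg/m^2

23.38 kg/m^2


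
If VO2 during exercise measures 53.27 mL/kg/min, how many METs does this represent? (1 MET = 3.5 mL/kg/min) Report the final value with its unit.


METs = VO2 / 3.5 = 53.27 / 3.5 = 15.22

15.22 METs


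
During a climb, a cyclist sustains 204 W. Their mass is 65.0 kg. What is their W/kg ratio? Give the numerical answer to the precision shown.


Power-to-weight = 204 W / 65.0 kg
= 3.138 W/kg

3.138 W/kg


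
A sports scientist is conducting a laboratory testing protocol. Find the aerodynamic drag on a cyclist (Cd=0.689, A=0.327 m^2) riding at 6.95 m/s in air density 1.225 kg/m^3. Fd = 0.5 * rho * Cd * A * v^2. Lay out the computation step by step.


Fd = 0.5 * 1.225 * 0.689 * 0.327 * 6.95^2
= 0.5 * 1.225 * 0.689 * 0.327 * 48.3025
= 6.666 N

6.666 N


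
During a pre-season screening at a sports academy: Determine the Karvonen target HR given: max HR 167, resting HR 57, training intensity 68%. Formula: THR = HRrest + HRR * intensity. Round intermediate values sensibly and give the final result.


HRR = HRmax - HRrest = 167 - 57 = 110
THR = 57 + 110 * 0.68
= 131.8 bpm

131.8 bpm


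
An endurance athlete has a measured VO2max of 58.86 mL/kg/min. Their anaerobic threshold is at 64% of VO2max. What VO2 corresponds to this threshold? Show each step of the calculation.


Anaerobic threshold VO2 = VO2max * 64%
= 58.86 * 0.64
= 37.67 mL/kg/min

37.67 mL/kg/min


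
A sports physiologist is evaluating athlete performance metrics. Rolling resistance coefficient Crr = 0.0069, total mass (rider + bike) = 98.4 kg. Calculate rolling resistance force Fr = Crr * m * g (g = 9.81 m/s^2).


Fr = Crr * m * g
= 0.0069 * 98.4 * 9.81
= 6.661 N

6.661 N


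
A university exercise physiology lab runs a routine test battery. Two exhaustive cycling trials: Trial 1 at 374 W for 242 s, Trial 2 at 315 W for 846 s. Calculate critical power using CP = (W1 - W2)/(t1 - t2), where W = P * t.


W1 = 374 * 242 = 90508 J
W2 = 315 * 846 = 266490 J
CP = (90508 - 266490) / (242 - 846)
= -175982 / -604
= 291.36 W

291.36 W


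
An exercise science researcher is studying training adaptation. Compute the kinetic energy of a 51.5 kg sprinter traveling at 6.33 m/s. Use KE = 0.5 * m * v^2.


Velocity squared = 40.0689
KE = 0.5 * 51.5 * 40.0689 = 1031.77 J

1031.77 J


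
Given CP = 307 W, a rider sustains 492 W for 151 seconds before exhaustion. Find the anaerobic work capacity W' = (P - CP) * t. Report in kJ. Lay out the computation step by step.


Excess power = 492 - 307 = 185 W
Work above CP = 185 * 151 = 27935 J
W' = 27.935 kJ

27.935 kJ


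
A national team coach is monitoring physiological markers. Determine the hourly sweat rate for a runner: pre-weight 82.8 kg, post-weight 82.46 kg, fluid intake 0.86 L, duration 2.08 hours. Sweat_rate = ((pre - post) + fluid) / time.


Mass lost = 82.8 - 82.46 = 0.34 kg
Add fluid consumed: 0.34 + 0.86 = 1.2 L total sweat
Sweat rate = 1.2 / 2.08 = 0.577 L/h

0.577 L/h


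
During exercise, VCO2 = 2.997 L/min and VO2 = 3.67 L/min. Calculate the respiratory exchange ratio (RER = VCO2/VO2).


RER = VCO2 / VO2
= 2.997 / 3.67
= 0.8166

0.8166


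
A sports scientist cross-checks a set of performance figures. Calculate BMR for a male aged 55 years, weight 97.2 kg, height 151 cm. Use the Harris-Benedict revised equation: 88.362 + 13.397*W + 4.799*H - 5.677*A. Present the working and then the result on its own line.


Substituting values:
W term = 13.397 * 97.2 = 1302.1884
H term = 4.799 * 151 = 724.649
A term = 5.677 * 55 = 312.235
BMR = 1802.96 kcal/day

1802.96 kcal/day


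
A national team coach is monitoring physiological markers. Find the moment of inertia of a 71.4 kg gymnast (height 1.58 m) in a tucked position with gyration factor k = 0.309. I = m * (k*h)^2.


Radius of gyration = 0.309 * 1.58 = 0.48822 m
I = 71.4 * 0.48822^2
= 71.4 * 0.238359
= 17.019 kg*m^2

17.019 kg*m^2


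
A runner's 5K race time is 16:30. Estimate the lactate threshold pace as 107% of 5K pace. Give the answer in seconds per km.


Total race time = 16*60 + 30 = 990 seconds
5K pace = 990 / 5 = 198.0 sec/km
LT pace = 198.0 * 1.07 = 211.86 sec/km

211.86 s/km


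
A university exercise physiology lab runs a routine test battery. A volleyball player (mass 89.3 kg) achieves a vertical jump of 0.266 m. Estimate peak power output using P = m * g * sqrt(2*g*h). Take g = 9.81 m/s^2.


2 * g * h = 2 * 9.81 * 0.266 = 5.21892
sqrt(5.21892) = 2.284496 m/s
P = 89.3 * 9.81 * 2.284496 = 2001.29 W

2001.29 W


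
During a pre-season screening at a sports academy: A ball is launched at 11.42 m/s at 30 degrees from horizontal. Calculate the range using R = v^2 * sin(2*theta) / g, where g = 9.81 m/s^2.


sin(2 * 30) = sin(60) = 0.866025
v^2 = 11.42^2 = 130.4164
R = 130.4164 * 0.866025 / 9.81
= 11.513 m

11.513 m


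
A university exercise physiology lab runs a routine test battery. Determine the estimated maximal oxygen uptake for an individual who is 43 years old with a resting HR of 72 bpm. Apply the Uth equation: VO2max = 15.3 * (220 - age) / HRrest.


HRmax = 220 - 43 = 177
VO2max = 15.3 * (177 / 72)
= 15.3 * 2.4583
= 37.61 mL/kg/min

37.61 mL/kg/min


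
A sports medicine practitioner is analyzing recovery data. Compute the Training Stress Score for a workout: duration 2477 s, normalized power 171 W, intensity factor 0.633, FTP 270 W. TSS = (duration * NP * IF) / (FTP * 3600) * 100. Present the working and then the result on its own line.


Product = 2477 * 171 * 0.633 = 268117.911
Base = 270 * 3600 = 972000
TSS = 268117.911 / 972000 * 100 = 27.58

27.58 TSS


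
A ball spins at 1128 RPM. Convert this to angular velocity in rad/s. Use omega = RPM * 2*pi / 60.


omega = 1128 * 2 * pi / 60
= 1128 * 6.28318531 / 60
= 7087.433 / 60
= 118.124 rad/s

118.124 rad/s


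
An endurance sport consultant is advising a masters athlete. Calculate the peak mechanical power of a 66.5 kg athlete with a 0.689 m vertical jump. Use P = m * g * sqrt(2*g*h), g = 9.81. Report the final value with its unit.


First, sqrt(2gh) = sqrt(2 * 9.81 * 0.689)
= sqrt(13.51818) = 3.676708 m/s
Power = 66.5 * 9.81 * 3.676708 = 2398.56 W

2398.56 W


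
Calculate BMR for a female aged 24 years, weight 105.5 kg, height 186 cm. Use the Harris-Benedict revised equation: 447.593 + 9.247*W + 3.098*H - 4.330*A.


Substituting values:
W term = 9.247 * 105.5 = 975.5585
H term = 3.098 * 186 = 576.228
A term = 4.330 * 24 = 103.92
BMR = 1895.46 kcal/day

1895.46 kcal/day


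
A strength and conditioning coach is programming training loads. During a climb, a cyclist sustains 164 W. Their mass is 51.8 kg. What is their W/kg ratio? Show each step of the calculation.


Power-to-weight = 164 W / 51.8 kg
= 3.166 W/kg

3.166 W/kg


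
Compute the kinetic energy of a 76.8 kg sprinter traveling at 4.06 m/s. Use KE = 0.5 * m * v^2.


Velocity squared = 16.4836
KE = 0.5 * 76.8 * 16.4836 = 632.97 J

632.97 J


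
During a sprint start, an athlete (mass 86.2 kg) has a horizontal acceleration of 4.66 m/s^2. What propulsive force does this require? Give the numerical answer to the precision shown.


Propulsive force = mass * acceleration
= 86.2 kg * 4.66 m/s^2
= 401.69 N

401.69 N


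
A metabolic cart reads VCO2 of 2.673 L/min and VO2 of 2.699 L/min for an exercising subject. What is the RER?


RER = VCO2 / VO2 = 2.673 / 2.699 = 0.9904

0.9904


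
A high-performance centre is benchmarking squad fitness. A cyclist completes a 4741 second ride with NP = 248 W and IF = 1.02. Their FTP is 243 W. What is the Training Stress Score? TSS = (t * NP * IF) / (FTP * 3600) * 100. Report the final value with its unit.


t * NP * IF = 4741 * 248 * 1.02 = 1199283.36
FTP * 3600 = 874800
TSS = (1199283.36 / 874800) * 100 = 137.09

137.09 TSS
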